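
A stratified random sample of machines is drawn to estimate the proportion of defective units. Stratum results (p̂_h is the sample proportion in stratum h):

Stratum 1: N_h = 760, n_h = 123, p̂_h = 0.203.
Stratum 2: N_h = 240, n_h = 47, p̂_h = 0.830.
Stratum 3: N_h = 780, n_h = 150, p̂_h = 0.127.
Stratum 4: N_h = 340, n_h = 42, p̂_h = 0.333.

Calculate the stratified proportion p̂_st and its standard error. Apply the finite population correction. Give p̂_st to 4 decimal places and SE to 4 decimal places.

N = 2120; stratum weights W_h = N_h/N.
p̂_st = Σ W_h p̂_h = (760·0.203 + 240·0.830 + 780·0.127 + 340·0.333)/2120 = 0.26687
V̂(p̂_st) = Σ W_h² (1 − n_h/N_h) p̂_h(1−p̂_h)/(n_h−1):
  stratum 1: (760/2120)²·(1 − 123/760)·0.203·0.797/122 = 0.000142849
  stratum 2: (240/2120)²·(1 − 47/240)·0.830·0.170/46 = 3.1613e-05
  stratum 3: (780/2120)²·(1 − 150/780)·0.127·0.873/149 = 8.1357e-05
  stratum 4: (340/2120)²·(1 − 42/340)·0.333·0.667/41 = 0.000122126
V̂(p̂_st) = 0.000377945; SE = √V̂ = 0.0194408

p̂_st ≈ 0.2669, SE ≈ 0.0194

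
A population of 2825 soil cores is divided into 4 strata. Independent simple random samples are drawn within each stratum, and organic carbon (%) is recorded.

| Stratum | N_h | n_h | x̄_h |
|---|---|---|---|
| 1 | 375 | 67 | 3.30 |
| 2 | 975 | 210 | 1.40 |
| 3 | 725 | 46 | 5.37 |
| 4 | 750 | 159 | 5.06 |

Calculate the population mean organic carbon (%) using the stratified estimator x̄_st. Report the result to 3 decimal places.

N = Σ N_h = 2825. Stratum weights W_h = N_h/N.
x̄_st = (375·3.30 + 975·1.40 + 725·5.37 + 750·5.06) / 2825 = 3.64274

x̄_st ≈ 3.643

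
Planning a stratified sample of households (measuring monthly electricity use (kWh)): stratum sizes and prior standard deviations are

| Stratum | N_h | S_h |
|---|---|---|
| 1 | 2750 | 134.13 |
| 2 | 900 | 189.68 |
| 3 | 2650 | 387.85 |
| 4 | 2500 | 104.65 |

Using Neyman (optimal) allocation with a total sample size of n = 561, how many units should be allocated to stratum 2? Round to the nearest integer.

52

Neyman allocation: n_h = n · N_h S_h / Σ N_i S_i, with n = 561.
  stratum 1: N_h·S_h = 2750·134.13 = 368857.50
  stratum 2: N_h·S_h = 900·189.68 = 170712.00
  stratum 3: N_h·S_h = 2650·387.85 = 1027802.50
  stratum 4: N_h·S_h = 2500·104.65 = 261625.00
Σ N_h S_h = 1828997.00
n for stratum 2 = 561·170712.00/1828997.00 = 52.362 → 52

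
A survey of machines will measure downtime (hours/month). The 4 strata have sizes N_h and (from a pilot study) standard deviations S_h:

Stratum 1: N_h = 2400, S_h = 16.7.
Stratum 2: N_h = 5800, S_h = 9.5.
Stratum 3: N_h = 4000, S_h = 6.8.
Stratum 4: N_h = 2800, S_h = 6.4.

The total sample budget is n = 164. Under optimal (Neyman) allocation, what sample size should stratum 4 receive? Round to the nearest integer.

21

Neyman allocation: n_h = n · N_h S_h / Σ N_i S_i, with n = 164.
  stratum 1: N_h·S_h = 2400·16.7 = 40080.00
  stratum 2: N_h·S_h = 5800·9.5 = 55100.00
  stratum 3: N_h·S_h = 4000·6.8 = 27200.00
  stratum 4: N_h·S_h = 2800·6.4 = 17920.00
Σ N_h S_h = 140300.00
n for stratum 4 = 164·17920.00/140300.00 = 20.947 → 21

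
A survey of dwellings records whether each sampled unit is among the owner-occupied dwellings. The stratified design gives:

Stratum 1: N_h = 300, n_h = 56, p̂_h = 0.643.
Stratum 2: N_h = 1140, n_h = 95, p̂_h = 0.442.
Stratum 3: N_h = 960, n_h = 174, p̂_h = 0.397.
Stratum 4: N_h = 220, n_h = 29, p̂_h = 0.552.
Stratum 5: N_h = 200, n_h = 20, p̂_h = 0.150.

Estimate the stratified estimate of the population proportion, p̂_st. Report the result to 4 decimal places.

N = 2820; stratum weights W_h = N_h/N.
p̂_st = Σ W_h p̂_h = (300·0.643 + 1140·0.442 + 960·0.397 + 220·0.552 + 200·0.150)/2820 = 0.43594

p̂_st ≈ 0.4359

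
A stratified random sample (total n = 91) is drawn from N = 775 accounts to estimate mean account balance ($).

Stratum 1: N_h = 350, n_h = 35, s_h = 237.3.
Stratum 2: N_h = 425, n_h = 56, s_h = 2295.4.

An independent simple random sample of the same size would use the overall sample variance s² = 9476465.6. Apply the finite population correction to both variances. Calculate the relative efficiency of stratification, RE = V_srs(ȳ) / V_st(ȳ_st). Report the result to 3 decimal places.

V̂(ȳ_st) = Σ W_h² (1 − n_h/N_h) s_h²/n_h, with W_h = N_h/N and N = 775:
  stratum 1: (350/775)²·(1 − 35/350)·237.3²/35 = 295.327
  stratum 2: (425/775)²·(1 − 56/425)·2295.4²/56 = 24566.3
V_st = 24861.7
V_srs = (1 − 91/775)·9476465.6/91 = 91909.3
Relative efficiency = V_srs / V_st = 91909.3/24861.7 = 3.6968

RE ≈ 3.697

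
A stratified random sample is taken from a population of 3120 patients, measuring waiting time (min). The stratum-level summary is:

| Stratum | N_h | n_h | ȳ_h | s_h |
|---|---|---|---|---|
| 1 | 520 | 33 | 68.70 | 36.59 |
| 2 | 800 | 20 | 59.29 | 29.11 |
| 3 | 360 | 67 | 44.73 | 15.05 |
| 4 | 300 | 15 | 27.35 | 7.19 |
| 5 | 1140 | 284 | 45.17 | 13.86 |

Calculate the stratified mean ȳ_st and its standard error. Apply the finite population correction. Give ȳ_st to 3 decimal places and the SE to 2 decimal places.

ȳ_st ≈ 50.948, SE ≈ 1.98

ȳ_st = Σ W_h ȳ_h = (520·68.70 + 800·59.29 + 360·44.73 + 300·27.35 + 1140·45.17)/3120 = 50.94795
V̂(ȳ_st) = Σ W_h² (1 − n_h/N_h) s_h²/n_h, with W_h = N_h/N and N = 3120:
  stratum 1: (520/3120)²·(1 − 33/520)·36.59²/33 = 1.05544
  stratum 2: (800/3120)²·(1 − 20/800)·29.11²/20 = 2.716
  stratum 3: (360/3120)²·(1 − 67/360)·15.05²/67 = 0.0366319
  stratum 4: (300/3120)²·(1 − 15/300)·7.19²/15 = 0.0302708
  stratum 5: (1140/3120)²·(1 − 284/1140)·13.86²/284 = 0.0678075
V̂(ȳ_st) = 3.90615
SE(ȳ_st) = √3.90615 = 1.9764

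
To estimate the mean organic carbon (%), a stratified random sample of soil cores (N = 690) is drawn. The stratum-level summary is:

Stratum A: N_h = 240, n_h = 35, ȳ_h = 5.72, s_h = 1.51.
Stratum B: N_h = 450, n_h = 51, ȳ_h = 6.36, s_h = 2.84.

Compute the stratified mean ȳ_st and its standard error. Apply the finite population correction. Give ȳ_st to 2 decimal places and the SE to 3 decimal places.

ȳ_st = Σ W_h ȳ_h = (240·5.72 + 450·6.36)/690 = 6.13739
V̂(ȳ_st) = Σ W_h² (1 − n_h/N_h) s_h²/n_h, with W_h = N_h/N and N = 690:
  stratum A: (240/690)²·(1 − 35/240)·1.51²/35 = 0.00673213
  stratum B: (450/690)²·(1 − 51/450)·2.84²/51 = 0.0596422
V̂(ȳ_st) = 0.0663743
SE(ȳ_st) = √0.0663743 = 0.257632

ȳ_st ≈ 6.14, SE ≈ 0.258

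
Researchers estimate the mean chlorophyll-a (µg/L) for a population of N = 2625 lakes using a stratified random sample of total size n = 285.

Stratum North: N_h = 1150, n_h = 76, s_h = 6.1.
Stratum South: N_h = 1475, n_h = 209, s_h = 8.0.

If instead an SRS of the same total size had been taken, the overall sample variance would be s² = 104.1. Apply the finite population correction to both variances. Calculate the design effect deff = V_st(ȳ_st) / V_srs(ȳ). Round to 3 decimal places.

deff ≈ 0.524

V̂(ȳ_st) = Σ W_h² (1 − n_h/N_h) s_h²/n_h, with W_h = N_h/N and N = 2625:
  stratum North: (1150/2625)²·(1 − 76/1150)·6.1²/76 = 0.0877586
  stratum South: (1475/2625)²·(1 − 209/1475)·8.0²/209 = 0.0829852
V_st = 0.170744
V_srs = (1 − 285/2625)·104.1/285 = 0.325606
deff = V_st / V_srs = 0.170744/0.325606 = 0.5244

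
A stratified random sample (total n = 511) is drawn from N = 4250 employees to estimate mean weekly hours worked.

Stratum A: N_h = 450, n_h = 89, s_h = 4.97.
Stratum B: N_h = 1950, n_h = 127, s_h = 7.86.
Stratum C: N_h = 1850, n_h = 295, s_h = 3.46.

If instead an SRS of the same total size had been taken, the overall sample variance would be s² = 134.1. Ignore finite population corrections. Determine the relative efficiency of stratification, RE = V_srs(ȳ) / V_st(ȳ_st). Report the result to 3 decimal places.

V̂(ȳ_st) = Σ W_h² s_h²/n_h, with W_h = N_h/N and N = 4250:
  stratum A: (450/4250)²·4.97²/89 = 0.0031115
  stratum B: (1950/4250)²·7.86²/127 = 0.102408
  stratum C: (1850/4250)²·3.46²/295 = 0.00768946
V_st = 0.113209
V_srs = s²/n = 134.1/511 = 0.262427
Relative efficiency = V_srs / V_st = 0.262427/0.113209 = 2.3181

RE ≈ 2.318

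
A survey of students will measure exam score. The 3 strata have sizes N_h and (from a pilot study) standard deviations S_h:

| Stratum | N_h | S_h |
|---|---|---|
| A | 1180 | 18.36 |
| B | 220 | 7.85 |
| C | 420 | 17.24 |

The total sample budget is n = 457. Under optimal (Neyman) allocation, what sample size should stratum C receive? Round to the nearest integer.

108

Neyman allocation: n_h = n · N_h S_h / Σ N_i S_i, with n = 457.
  stratum A: N_h·S_h = 1180·18.36 = 21664.80
  stratum B: N_h·S_h = 220·7.85 = 1727.00
  stratum C: N_h·S_h = 420·17.24 = 7240.80
Σ N_h S_h = 30632.60
n for stratum C = 457·7240.80/30632.60 = 108.024 → 108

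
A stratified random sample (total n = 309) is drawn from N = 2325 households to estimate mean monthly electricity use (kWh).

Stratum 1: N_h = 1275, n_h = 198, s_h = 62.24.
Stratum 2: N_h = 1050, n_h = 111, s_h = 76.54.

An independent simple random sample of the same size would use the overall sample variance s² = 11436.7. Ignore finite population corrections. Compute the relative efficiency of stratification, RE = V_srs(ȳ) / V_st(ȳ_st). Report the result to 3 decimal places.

RE ≈ 2.223

V̂(ȳ_st) = Σ W_h² s_h²/n_h, with W_h = N_h/N and N = 2325:
  stratum 1: (1275/2325)²·62.24²/198 = 5.88367
  stratum 2: (1050/2325)²·76.54²/111 = 10.7643
V_st = 16.648
V_srs = s²/n = 11436.7/309 = 37.012
Relative efficiency = V_srs / V_st = 37.012/16.648 = 2.2232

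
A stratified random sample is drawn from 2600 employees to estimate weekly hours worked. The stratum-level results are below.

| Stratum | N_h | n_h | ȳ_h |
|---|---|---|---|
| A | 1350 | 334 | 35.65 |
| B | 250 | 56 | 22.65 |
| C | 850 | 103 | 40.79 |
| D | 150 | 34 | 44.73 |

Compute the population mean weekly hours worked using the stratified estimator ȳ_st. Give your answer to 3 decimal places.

N = Σ N_h = 2600. Stratum weights W_h = N_h/N.
ȳ_st = (1350·35.65 + 250·22.65 + 850·40.79 + 150·44.73) / 2600 = 36.60423

ȳ_st ≈ 36.604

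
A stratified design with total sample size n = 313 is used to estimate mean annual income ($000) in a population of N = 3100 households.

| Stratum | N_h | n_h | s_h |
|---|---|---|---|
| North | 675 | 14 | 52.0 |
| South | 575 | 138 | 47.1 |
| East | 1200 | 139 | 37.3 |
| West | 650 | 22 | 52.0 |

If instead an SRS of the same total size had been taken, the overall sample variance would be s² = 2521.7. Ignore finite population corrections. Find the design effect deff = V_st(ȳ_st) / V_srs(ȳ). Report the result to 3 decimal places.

V̂(ȳ_st) = Σ W_h² s_h²/n_h, with W_h = N_h/N and N = 3100:
  stratum North: (675/3100)²·52.0²/14 = 9.1572
  stratum South: (575/3100)²·47.1²/138 = 0.553064
  stratum East: (1200/3100)²·37.3²/139 = 1.49983
  stratum West: (650/3100)²·52.0²/22 = 5.40365
V_st = 16.6137
V_srs = s²/n = 2521.7/313 = 8.05655
deff = V_st / V_srs = 16.6137/8.05655 = 2.0621

deff ≈ 2.062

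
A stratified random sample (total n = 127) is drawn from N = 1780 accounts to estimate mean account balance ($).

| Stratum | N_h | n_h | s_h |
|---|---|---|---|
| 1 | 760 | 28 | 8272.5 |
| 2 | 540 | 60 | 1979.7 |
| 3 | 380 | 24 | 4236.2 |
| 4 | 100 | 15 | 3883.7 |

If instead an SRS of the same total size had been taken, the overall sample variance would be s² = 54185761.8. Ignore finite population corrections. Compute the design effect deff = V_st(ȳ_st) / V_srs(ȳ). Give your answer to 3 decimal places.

V̂(ȳ_st) = Σ W_h² s_h²/n_h, with W_h = N_h/N and N = 1780:
  stratum 1: (760/1780)²·8272.5²/28 = 445556
  stratum 2: (540/1780)²·1979.7²/60 = 6011.67
  stratum 3: (380/1780)²·4236.2²/24 = 34077.6
  stratum 4: (100/1780)²·3883.7²/15 = 3173.66
V_st = 488819
V_srs = s²/n = 54185761.8/127 = 426660
deff = V_st / V_srs = 488819/426660 = 1.1457

deff ≈ 1.146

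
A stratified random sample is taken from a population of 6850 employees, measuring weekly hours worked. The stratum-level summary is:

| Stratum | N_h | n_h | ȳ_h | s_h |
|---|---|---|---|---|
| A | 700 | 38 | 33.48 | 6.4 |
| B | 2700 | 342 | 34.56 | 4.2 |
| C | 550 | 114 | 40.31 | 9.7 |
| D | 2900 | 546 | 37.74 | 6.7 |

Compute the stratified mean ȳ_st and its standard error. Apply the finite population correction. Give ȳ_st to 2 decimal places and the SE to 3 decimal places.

ȳ_st = Σ W_h ȳ_h = (700·33.48 + 2700·34.56 + 550·40.31 + 2900·37.74)/6850 = 36.25759
V̂(ȳ_st) = Σ W_h² (1 − n_h/N_h) s_h²/n_h, with W_h = N_h/N and N = 6850:
  stratum A: (700/6850)²·(1 − 38/700)·6.4²/38 = 0.0106451
  stratum B: (2700/6850)²·(1 − 342/2700)·4.2²/342 = 0.0069984
  stratum C: (550/6850)²·(1 − 114/550)·9.7²/114 = 0.004218
  stratum D: (2900/6850)²·(1 − 546/2900)·6.7²/546 = 0.0119614
V̂(ȳ_st) = 0.0338229
SE(ȳ_st) = √0.0338229 = 0.18391

ȳ_st ≈ 36.26, SE ≈ 0.184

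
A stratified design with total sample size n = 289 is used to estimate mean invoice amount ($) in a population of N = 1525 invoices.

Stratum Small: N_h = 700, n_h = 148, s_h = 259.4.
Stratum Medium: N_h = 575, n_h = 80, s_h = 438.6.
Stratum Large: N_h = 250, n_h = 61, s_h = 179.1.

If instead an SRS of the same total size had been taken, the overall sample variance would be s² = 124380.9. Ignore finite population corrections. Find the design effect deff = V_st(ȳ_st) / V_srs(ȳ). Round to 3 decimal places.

deff ≈ 1.050

V̂(ȳ_st) = Σ W_h² s_h²/n_h, with W_h = N_h/N and N = 1525:
  stratum Small: (700/1525)²·259.4²/148 = 95.7932
  stratum Medium: (575/1525)²·438.6²/80 = 341.856
  stratum Large: (250/1525)²·179.1²/61 = 14.1319
V_st = 451.781
V_srs = s²/n = 124380.9/289 = 430.384
deff = V_st / V_srs = 451.781/430.384 = 1.0497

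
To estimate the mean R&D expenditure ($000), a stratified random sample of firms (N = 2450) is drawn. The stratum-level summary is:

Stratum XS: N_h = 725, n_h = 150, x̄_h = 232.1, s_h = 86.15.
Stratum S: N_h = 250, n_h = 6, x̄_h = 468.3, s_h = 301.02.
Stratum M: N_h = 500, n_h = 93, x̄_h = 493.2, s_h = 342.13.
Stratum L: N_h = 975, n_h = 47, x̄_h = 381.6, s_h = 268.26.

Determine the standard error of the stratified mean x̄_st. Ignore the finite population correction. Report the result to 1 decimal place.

SE(x̄_st) ≈ 21.4

V̂(x̄_st) = Σ W_h² s_h²/n_h, with W_h = N_h/N and N = 2450:
  stratum XS: (725/2450)²·86.15²/150 = 4.33275
  stratum S: (250/2450)²·301.02²/6 = 157.249
  stratum M: (500/2450)²·342.13²/93 = 52.4212
  stratum L: (975/2450)²·268.26²/47 = 242.488
V̂(x̄_st) = 456.491
SE(x̄_st) = √456.491 = 21.3657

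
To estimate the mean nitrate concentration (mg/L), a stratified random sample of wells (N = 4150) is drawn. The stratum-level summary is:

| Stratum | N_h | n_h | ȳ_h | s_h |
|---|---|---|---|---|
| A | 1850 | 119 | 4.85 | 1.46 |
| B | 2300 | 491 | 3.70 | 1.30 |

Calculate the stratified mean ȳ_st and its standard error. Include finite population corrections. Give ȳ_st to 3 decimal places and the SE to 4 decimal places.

ȳ_st = Σ W_h ȳ_h = (1850·4.85 + 2300·3.70)/4150 = 4.21265
V̂(ȳ_st) = Σ W_h² (1 − n_h/N_h) s_h²/n_h, with W_h = N_h/N and N = 4150:
  stratum A: (1850/4150)²·(1 − 119/1850)·1.46²/119 = 0.00333067
  stratum B: (2300/4150)²·(1 − 491/2300)·1.30²/491 = 0.000831525
V̂(ȳ_st) = 0.00416219
SE(ȳ_st) = √0.00416219 = 0.0645151

ȳ_st ≈ 4.213, SE ≈ 0.0645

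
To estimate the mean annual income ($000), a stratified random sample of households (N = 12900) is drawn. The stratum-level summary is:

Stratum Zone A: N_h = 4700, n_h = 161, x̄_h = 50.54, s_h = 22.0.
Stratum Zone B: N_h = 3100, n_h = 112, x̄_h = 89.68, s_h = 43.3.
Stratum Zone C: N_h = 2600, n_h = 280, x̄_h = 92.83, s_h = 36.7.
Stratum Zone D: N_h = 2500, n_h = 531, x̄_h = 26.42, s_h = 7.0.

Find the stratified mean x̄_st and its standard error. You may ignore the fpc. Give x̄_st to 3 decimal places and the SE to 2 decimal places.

x̄_st ≈ 63.795, SE ≈ 1.25

x̄_st = Σ W_h x̄_h = (4700·50.54 + 3100·89.68 + 2600·92.83 + 2500·26.42)/12900 = 63.79488
V̂(x̄_st) = Σ W_h² s_h²/n_h, with W_h = N_h/N and N = 12900:
  stratum Zone A: (4700/12900)²·22.0²/161 = 0.399058
  stratum Zone B: (3100/12900)²·43.3²/112 = 0.966722
  stratum Zone C: (2600/12900)²·36.7²/280 = 0.195408
  stratum Zone D: (2500/12900)²·7.0²/531 = 0.00346579
V̂(x̄_st) = 1.56465
SE(x̄_st) = √1.56465 = 1.25086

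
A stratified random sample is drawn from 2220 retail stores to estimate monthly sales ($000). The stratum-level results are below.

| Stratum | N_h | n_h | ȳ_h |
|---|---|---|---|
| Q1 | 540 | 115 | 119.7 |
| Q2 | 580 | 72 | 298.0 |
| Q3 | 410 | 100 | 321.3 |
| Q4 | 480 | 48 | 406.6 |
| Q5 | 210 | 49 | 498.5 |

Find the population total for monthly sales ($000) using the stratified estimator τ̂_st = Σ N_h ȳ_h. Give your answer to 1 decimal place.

τ̂_st ≈ 669064.0

τ̂_st = Σ N_h ȳ_h = 540·119.7 + 580·298.0 + 410·321.3 + 480·406.6 + 210·498.5 = 669064.0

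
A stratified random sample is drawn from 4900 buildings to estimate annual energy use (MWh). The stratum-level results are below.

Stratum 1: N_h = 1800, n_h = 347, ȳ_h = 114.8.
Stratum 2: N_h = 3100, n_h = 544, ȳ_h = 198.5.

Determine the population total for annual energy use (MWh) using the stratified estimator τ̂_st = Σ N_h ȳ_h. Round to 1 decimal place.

τ̂_st = Σ N_h ȳ_h = 1800·114.8 + 3100·198.5 = 821990.0

τ̂_st ≈ 821990.0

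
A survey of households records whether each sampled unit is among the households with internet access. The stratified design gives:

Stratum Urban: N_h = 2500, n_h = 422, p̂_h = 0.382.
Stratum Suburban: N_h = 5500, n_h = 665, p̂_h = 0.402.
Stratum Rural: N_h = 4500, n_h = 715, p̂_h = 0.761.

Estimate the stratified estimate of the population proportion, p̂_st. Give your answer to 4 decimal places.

p̂_st ≈ 0.5272

N = 12500; stratum weights W_h = N_h/N.
p̂_st = Σ W_h p̂_h = (2500·0.382 + 5500·0.402 + 4500·0.761)/12500 = 0.52724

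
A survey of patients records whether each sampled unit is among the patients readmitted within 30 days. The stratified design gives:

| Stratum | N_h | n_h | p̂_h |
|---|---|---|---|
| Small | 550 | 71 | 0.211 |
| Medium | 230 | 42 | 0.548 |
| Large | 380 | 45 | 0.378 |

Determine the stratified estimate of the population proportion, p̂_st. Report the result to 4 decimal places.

N = 1160; stratum weights W_h = N_h/N.
p̂_st = Σ W_h p̂_h = (550·0.211 + 230·0.548 + 380·0.378)/1160 = 0.33253

p̂_st ≈ 0.3325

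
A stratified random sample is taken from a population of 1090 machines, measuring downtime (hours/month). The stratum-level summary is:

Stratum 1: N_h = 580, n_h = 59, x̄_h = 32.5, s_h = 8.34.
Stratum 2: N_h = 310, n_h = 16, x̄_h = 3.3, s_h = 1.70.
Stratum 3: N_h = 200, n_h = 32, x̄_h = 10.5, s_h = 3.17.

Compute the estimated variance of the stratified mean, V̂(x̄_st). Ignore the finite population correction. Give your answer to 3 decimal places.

V̂(x̄_st) = Σ W_h² s_h²/n_h, with W_h = N_h/N and N = 1090:
  stratum 1: (580/1090)²·8.34²/59 = 0.333798
  stratum 2: (310/1090)²·1.70²/16 = 0.0146099
  stratum 3: (200/1090)²·3.17²/32 = 0.0105724
V̂(x̄_st) = 0.35898

V̂(x̄_st) ≈ 0.359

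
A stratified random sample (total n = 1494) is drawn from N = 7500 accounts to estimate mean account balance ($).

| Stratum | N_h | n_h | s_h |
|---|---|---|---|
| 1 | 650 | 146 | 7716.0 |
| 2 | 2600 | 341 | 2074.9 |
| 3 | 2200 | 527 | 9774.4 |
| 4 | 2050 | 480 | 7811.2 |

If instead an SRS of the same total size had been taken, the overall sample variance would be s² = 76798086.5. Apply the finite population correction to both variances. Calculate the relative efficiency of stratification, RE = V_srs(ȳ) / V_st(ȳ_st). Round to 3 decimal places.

V̂(ȳ_st) = Σ W_h² (1 − n_h/N_h) s_h²/n_h, with W_h = N_h/N and N = 7500:
  stratum 1: (650/7500)²·(1 − 146/650)·7716.0²/146 = 2374.94
  stratum 2: (2600/7500)²·(1 − 341/2600)·2074.9²/341 = 1318.28
  stratum 3: (2200/7500)²·(1 − 527/2200)·9774.4²/527 = 11862.2
  stratum 4: (2050/7500)²·(1 − 480/2050)·7811.2²/480 = 7273.2
V_st = 22828.6
V_srs = (1 − 1494/7500)·76798086.5/1494 = 41164.6
Relative efficiency = V_srs / V_st = 41164.6/22828.6 = 1.8032

RE ≈ 1.803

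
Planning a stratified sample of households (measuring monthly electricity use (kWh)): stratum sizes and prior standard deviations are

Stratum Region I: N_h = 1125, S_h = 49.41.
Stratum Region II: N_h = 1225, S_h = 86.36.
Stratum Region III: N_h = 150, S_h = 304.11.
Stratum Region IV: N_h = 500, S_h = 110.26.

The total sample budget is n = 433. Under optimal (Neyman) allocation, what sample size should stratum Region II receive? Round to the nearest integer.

Neyman allocation: n_h = n · N_h S_h / Σ N_i S_i, with n = 433.
  stratum Region I: N_h·S_h = 1125·49.41 = 55586.25
  stratum Region II: N_h·S_h = 1225·86.36 = 105791.00
  stratum Region III: N_h·S_h = 150·304.11 = 45616.50
  stratum Region IV: N_h·S_h = 500·110.26 = 55130.00
Σ N_h S_h = 262123.75
n for stratum Region II = 433·105791.00/262123.75 = 174.755 → 175

175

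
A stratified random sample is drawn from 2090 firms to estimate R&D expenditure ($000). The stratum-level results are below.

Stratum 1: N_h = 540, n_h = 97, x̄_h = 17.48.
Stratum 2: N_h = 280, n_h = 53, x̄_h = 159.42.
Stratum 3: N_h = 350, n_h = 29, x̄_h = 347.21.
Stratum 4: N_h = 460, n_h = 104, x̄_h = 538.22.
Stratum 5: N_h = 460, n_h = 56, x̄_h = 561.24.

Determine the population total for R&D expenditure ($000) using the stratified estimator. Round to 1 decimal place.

τ̂_st ≈ 681351.9

τ̂_st = Σ N_h x̄_h = 540·17.48 + 280·159.42 + 350·347.21 + 460·538.22 + 460·561.24 = 681351.9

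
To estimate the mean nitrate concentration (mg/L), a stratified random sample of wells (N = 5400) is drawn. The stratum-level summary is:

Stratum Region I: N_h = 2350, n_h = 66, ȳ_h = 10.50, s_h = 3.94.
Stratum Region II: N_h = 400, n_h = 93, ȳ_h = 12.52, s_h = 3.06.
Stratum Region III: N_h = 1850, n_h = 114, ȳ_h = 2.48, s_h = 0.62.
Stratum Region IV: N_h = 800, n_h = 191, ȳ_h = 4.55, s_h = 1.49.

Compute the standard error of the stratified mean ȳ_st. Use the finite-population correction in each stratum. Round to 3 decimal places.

V̂(ȳ_st) = Σ W_h² (1 − n_h/N_h) s_h²/n_h, with W_h = N_h/N and N = 5400:
  stratum Region I: (2350/5400)²·(1 − 66/2350)·3.94²/66 = 0.0432937
  stratum Region II: (400/5400)²·(1 − 93/400)·3.06²/93 = 0.000424005
  stratum Region III: (1850/5400)²·(1 − 114/1850)·0.62²/114 = 0.000371375
  stratum Region IV: (800/5400)²·(1 − 191/800)·1.49²/191 = 0.000194204
V̂(ȳ_st) = 0.0442833
SE(ȳ_st) = √0.0442833 = 0.210436

SE(ȳ_st) ≈ 0.210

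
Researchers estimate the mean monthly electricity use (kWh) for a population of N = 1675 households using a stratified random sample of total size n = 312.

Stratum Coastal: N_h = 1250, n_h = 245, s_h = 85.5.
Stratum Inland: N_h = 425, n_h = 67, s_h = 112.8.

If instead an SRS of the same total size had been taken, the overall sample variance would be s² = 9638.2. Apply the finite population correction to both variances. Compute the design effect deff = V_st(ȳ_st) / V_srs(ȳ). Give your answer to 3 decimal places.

V̂(ȳ_st) = Σ W_h² (1 − n_h/N_h) s_h²/n_h, with W_h = N_h/N and N = 1675:
  stratum Coastal: (1250/1675)²·(1 − 245/1250)·85.5²/245 = 13.3602
  stratum Inland: (425/1675)²·(1 − 67/425)·112.8²/67 = 10.2988
V_st = 23.659
V_srs = (1 − 312/1675)·9638.2/312 = 25.1375
deff = V_st / V_srs = 23.659/25.1375 = 0.9412

deff ≈ 0.941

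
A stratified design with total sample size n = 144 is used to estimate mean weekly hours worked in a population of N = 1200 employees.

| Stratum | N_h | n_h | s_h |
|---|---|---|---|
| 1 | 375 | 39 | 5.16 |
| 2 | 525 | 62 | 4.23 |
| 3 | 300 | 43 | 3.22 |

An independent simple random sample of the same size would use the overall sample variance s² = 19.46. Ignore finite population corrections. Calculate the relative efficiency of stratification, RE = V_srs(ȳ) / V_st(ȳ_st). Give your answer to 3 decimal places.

RE ≈ 0.987

V̂(ȳ_st) = Σ W_h² s_h²/n_h, with W_h = N_h/N and N = 1200:
  stratum 1: (375/1200)²·5.16²/39 = 0.0666707
  stratum 2: (525/1200)²·4.23²/62 = 0.0552389
  stratum 3: (300/1200)²·3.22²/43 = 0.0150703
V_st = 0.13698
V_srs = s²/n = 19.46/144 = 0.135139
Relative efficiency = V_srs / V_st = 0.135139/0.13698 = 0.9866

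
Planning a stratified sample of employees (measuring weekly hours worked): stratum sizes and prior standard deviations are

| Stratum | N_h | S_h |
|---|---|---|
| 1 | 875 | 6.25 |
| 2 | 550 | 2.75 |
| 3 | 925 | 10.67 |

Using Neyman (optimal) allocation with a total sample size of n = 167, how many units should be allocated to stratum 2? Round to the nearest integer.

15

Neyman allocation: n_h = n · N_h S_h / Σ N_i S_i, with n = 167.
  stratum 1: N_h·S_h = 875·6.25 = 5468.75
  stratum 2: N_h·S_h = 550·2.75 = 1512.50
  stratum 3: N_h·S_h = 925·10.67 = 9869.75
Σ N_h S_h = 16851.00
n for stratum 2 = 167·1512.50/16851.00 = 14.989 → 15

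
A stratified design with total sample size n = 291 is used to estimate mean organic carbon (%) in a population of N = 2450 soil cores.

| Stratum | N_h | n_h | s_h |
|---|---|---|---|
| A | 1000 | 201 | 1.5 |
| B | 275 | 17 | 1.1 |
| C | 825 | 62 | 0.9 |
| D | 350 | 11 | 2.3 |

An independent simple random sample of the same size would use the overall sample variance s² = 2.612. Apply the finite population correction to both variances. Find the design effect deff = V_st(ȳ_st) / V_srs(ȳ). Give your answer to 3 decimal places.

V̂(ȳ_st) = Σ W_h² (1 − n_h/N_h) s_h²/n_h, with W_h = N_h/N and N = 2450:
  stratum A: (1000/2450)²·(1 − 201/1000)·1.5²/201 = 0.00149005
  stratum B: (275/2450)²·(1 − 17/275)·1.1²/17 = 0.000841311
  stratum C: (825/2450)²·(1 − 62/825)·0.9²/62 = 0.00137006
  stratum D: (350/2450)²·(1 − 11/350)·2.3²/11 = 0.00950602
V_st = 0.0132074
V_srs = (1 − 291/2450)·2.612/291 = 0.00790982
deff = V_st / V_srs = 0.0132074/0.00790982 = 1.6698

deff ≈ 1.670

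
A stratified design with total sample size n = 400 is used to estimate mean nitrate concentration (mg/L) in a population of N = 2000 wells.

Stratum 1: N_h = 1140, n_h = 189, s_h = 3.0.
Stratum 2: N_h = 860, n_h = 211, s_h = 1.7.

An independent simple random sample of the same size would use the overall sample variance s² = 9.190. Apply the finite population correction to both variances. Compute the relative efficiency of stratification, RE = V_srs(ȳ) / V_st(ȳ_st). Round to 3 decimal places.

V̂(ȳ_st) = Σ W_h² (1 − n_h/N_h) s_h²/n_h, with W_h = N_h/N and N = 2000:
  stratum 1: (1140/2000)²·(1 − 189/1140)·3.0²/189 = 0.0129064
  stratum 2: (860/2000)²·(1 − 211/860)·1.7²/211 = 0.00191117
V_st = 0.0148176
V_srs = (1 − 400/2000)·9.190/400 = 0.01838
Relative efficiency = V_srs / V_st = 0.01838/0.0148176 = 1.2404

RE ≈ 1.240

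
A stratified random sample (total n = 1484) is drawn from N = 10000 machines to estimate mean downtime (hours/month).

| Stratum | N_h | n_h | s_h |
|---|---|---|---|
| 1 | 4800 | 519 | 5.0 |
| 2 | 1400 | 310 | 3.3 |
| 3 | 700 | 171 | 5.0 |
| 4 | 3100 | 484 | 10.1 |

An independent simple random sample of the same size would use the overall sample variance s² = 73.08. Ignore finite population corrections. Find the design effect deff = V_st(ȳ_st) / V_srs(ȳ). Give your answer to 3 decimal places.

V̂(ȳ_st) = Σ W_h² s_h²/n_h, with W_h = N_h/N and N = 10000:
  stratum 1: (4800/10000)²·5.0²/519 = 0.0110983
  stratum 2: (1400/10000)²·3.3²/310 = 0.000688529
  stratum 3: (700/10000)²·5.0²/171 = 0.000716374
  stratum 4: (3100/10000)²·10.1²/484 = 0.0202545
V_st = 0.0327576
V_srs = s²/n = 73.08/1484 = 0.0492453
deff = V_st / V_srs = 0.0327576/0.0492453 = 0.6652

deff ≈ 0.665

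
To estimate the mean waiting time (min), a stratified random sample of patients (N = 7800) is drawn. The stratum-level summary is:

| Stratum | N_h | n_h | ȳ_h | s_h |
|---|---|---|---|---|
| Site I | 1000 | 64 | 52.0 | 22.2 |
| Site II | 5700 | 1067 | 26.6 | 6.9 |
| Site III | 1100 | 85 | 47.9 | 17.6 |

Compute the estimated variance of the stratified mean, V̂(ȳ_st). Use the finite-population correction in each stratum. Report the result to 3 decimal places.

V̂(ȳ_st) ≈ 0.205

V̂(ȳ_st) = Σ W_h² (1 − n_h/N_h) s_h²/n_h, with W_h = N_h/N and N = 7800:
  stratum Site I: (1000/7800)²·(1 − 64/1000)·22.2²/64 = 0.118471
  stratum Site II: (5700/7800)²·(1 − 1067/5700)·6.9²/1067 = 0.0193679
  stratum Site III: (1100/7800)²·(1 − 85/1100)·17.6²/85 = 0.0668769
V̂(ȳ_st) = 0.204716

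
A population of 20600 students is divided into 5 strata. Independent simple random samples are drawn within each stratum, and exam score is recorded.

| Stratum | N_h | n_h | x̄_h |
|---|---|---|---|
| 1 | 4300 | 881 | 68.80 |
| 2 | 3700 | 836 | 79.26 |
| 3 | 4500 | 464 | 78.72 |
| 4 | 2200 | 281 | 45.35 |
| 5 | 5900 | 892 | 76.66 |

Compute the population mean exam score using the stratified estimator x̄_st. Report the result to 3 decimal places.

N = Σ N_h = 20600. Stratum weights W_h = N_h/N.
x̄_st = (4300·68.80 + 3700·79.26 + 4500·78.72 + 2200·45.35 + 5900·76.66) / 20600 = 72.59252

x̄_st ≈ 72.593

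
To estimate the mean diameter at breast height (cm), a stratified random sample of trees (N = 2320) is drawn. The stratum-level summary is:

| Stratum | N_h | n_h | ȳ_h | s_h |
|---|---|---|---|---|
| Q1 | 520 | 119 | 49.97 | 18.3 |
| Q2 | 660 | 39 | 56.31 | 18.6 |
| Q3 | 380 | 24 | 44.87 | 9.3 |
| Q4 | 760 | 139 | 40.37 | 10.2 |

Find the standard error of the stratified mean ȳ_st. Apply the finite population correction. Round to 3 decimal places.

SE(ȳ_st) ≈ 0.970

V̂(ȳ_st) = Σ W_h² (1 − n_h/N_h) s_h²/n_h, with W_h = N_h/N and N = 2320:
  stratum Q1: (520/2320)²·(1 − 119/520)·18.3²/119 = 0.109025
  stratum Q2: (660/2320)²·(1 − 39/660)·18.6²/39 = 0.675493
  stratum Q3: (380/2320)²·(1 − 24/380)·9.3²/24 = 0.0905758
  stratum Q4: (760/2320)²·(1 − 139/760)·10.2²/139 = 0.0656319
V̂(ȳ_st) = 0.940726
SE(ȳ_st) = √0.940726 = 0.96991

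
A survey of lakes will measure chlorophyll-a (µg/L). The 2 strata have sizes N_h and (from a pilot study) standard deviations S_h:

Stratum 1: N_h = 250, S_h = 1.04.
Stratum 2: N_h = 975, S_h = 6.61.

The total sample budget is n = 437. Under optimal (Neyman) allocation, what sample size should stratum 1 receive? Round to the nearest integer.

Neyman allocation: n_h = n · N_h S_h / Σ N_i S_i, with n = 437.
  stratum 1: N_h·S_h = 250·1.04 = 260.00
  stratum 2: N_h·S_h = 975·6.61 = 6444.75
Σ N_h S_h = 6704.75
n for stratum 1 = 437·260.00/6704.75 = 16.946 → 17

17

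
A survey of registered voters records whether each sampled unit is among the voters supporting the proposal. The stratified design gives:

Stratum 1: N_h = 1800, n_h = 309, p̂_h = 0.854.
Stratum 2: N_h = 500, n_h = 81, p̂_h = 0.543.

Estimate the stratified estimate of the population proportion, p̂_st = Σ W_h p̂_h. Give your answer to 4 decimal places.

p̂_st ≈ 0.7864

N = 2300; stratum weights W_h = N_h/N.
p̂_st = Σ W_h p̂_h = (1800·0.854 + 500·0.543)/2300 = 0.78639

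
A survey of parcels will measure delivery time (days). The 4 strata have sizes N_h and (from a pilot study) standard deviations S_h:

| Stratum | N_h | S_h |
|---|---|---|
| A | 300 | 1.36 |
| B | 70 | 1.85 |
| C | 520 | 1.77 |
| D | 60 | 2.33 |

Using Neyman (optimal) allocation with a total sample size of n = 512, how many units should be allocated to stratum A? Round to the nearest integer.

131

Neyman allocation: n_h = n · N_h S_h / Σ N_i S_i, with n = 512.
  stratum A: N_h·S_h = 300·1.36 = 408.00
  stratum B: N_h·S_h = 70·1.85 = 129.50
  stratum C: N_h·S_h = 520·1.77 = 920.40
  stratum D: N_h·S_h = 60·2.33 = 139.80
Σ N_h S_h = 1597.70
n for stratum A = 512·408.00/1597.70 = 130.748 → 131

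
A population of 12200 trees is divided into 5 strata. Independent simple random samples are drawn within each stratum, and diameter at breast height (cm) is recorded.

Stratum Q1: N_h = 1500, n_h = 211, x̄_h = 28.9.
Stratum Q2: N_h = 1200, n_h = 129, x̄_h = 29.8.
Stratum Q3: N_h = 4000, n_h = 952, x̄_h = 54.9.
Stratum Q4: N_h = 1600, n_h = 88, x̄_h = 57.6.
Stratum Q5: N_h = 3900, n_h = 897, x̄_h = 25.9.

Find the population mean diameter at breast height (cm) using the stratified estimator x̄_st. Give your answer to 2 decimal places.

x̄_st ≈ 40.32

N = Σ N_h = 12200. Stratum weights W_h = N_h/N.
x̄_st = (1500·28.9 + 1200·29.8 + 4000·54.9 + 1600·57.6 + 3900·25.9) / 12200 = 40.3180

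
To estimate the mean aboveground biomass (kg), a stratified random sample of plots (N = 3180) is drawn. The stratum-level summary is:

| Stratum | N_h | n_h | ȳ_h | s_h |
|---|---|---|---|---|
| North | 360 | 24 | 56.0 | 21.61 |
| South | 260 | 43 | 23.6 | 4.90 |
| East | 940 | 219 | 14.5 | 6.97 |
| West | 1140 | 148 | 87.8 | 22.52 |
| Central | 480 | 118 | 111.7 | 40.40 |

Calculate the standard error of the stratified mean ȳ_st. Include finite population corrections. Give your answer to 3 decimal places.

V̂(ȳ_st) = Σ W_h² (1 − n_h/N_h) s_h²/n_h, with W_h = N_h/N and N = 3180:
  stratum North: (360/3180)²·(1 − 24/360)·21.61²/24 = 0.232748
  stratum South: (260/3180)²·(1 − 43/260)·4.90²/43 = 0.00311532
  stratum East: (940/3180)²·(1 − 219/940)·6.97²/219 = 0.0148672
  stratum West: (1140/3180)²·(1 − 148/1140)·22.52²/148 = 0.38321
  stratum Central: (480/3180)²·(1 − 118/480)·40.40²/118 = 0.237671
V̂(ȳ_st) = 0.871612
SE(ȳ_st) = √0.871612 = 0.933602

SE(ȳ_st) ≈ 0.934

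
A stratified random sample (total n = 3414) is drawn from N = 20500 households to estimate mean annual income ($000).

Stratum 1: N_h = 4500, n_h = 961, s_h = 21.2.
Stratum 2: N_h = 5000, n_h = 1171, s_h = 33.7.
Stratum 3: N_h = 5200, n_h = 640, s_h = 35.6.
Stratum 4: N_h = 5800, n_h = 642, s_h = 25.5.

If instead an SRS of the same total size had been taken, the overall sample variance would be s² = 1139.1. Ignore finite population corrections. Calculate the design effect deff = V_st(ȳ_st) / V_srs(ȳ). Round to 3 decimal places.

deff ≈ 0.865

V̂(ȳ_st) = Σ W_h² s_h²/n_h, with W_h = N_h/N and N = 20500:
  stratum 1: (4500/20500)²·21.2²/961 = 0.0225354
  stratum 2: (5000/20500)²·33.7²/1171 = 0.0576946
  stratum 3: (5200/20500)²·35.6²/640 = 0.127415
  stratum 4: (5800/20500)²·25.5²/642 = 0.0810762
V_st = 0.288721
V_srs = s²/n = 1139.1/3414 = 0.333656
deff = V_st / V_srs = 0.288721/0.333656 = 0.8653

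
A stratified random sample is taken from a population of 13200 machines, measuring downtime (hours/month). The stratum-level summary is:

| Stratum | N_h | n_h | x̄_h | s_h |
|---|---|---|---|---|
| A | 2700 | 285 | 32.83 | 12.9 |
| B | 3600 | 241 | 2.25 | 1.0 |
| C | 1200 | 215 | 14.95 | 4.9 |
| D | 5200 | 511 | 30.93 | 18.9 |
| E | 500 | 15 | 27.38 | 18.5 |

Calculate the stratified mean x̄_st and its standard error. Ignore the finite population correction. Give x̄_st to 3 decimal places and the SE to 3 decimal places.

x̄_st ≈ 21.910, SE ≈ 0.409

x̄_st = Σ W_h x̄_h = (2700·32.83 + 3600·2.25 + 1200·14.95 + 5200·30.93 + 500·27.38)/13200 = 21.90962
V̂(x̄_st) = Σ W_h² s_h²/n_h, with W_h = N_h/N and N = 13200:
  stratum A: (2700/13200)²·12.9²/285 = 0.0244295
  stratum B: (3600/13200)²·1.0²/241 = 0.000308631
  stratum C: (1200/13200)²·4.9²/215 = 0.000922929
  stratum D: (5200/13200)²·18.9²/511 = 0.108483
  stratum E: (500/13200)²·18.5²/15 = 0.0327374
V̂(x̄_st) = 0.166881
SE(x̄_st) = √0.166881 = 0.408511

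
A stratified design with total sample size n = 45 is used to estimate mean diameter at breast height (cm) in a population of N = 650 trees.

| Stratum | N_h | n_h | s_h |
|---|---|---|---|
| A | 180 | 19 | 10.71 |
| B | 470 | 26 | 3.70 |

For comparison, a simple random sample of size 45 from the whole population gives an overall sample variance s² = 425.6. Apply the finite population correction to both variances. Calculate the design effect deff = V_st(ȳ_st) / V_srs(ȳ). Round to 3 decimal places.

V̂(ȳ_st) = Σ W_h² (1 − n_h/N_h) s_h²/n_h, with W_h = N_h/N and N = 650:
  stratum A: (180/650)²·(1 − 19/180)·10.71²/19 = 0.414092
  stratum B: (470/650)²·(1 − 26/470)·3.70²/26 = 0.260066
V_st = 0.674159
V_srs = (1 − 45/650)·425.6/45 = 8.80301
deff = V_st / V_srs = 0.674159/8.80301 = 0.0766

deff ≈ 0.077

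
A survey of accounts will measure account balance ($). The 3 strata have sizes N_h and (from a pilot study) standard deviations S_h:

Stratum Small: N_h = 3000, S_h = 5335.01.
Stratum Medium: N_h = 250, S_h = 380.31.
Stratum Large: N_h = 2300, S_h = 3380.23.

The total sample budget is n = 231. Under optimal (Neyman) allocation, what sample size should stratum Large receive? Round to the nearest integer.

75

Neyman allocation: n_h = n · N_h S_h / Σ N_i S_i, with n = 231.
  stratum Small: N_h·S_h = 3000·5335.01 = 16005030.00
  stratum Medium: N_h·S_h = 250·380.31 = 95077.50
  stratum Large: N_h·S_h = 2300·3380.23 = 7774529.00
Σ N_h S_h = 23874636.50
n for stratum Large = 231·7774529.00/23874636.50 = 75.223 → 75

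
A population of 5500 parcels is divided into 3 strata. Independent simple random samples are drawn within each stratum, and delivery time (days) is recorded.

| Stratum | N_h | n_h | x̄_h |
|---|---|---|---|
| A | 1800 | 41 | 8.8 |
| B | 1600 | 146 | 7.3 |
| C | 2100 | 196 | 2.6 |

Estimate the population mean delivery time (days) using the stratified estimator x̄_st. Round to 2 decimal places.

N = Σ N_h = 5500. Stratum weights W_h = N_h/N.
x̄_st = (1800·8.8 + 1600·7.3 + 2100·2.6) / 5500 = 5.9964

x̄_st ≈ 6.00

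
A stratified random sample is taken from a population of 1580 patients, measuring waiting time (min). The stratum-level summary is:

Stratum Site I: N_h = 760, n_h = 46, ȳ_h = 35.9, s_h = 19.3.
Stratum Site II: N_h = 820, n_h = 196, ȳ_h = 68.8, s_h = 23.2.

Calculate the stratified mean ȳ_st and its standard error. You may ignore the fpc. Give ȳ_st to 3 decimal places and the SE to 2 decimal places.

ȳ_st = Σ W_h ȳ_h = (760·35.9 + 820·68.8)/1580 = 52.97468
V̂(ȳ_st) = Σ W_h² s_h²/n_h, with W_h = N_h/N and N = 1580:
  stratum Site I: (760/1580)²·19.3²/46 = 1.87357
  stratum Site II: (820/1580)²·23.2²/196 = 0.739662
V̂(ȳ_st) = 2.61323
SE(ȳ_st) = √2.61323 = 1.61655

ȳ_st ≈ 52.975, SE ≈ 1.62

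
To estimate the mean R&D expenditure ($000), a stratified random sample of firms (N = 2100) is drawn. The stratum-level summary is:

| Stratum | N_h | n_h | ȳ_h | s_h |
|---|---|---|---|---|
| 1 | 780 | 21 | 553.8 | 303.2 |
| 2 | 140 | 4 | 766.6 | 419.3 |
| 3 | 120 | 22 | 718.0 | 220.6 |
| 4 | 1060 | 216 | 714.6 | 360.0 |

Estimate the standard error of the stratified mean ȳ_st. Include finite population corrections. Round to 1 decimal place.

SE(ȳ_st) ≈ 30.1

V̂(ȳ_st) = Σ W_h² (1 − n_h/N_h) s_h²/n_h, with W_h = N_h/N and N = 2100:
  stratum 1: (780/2100)²·(1 − 21/780)·303.2²/21 = 587.675
  stratum 2: (140/2100)²·(1 − 4/140)·419.3²/4 = 189.766
  stratum 3: (120/2100)²·(1 − 22/120)·220.6²/22 = 5.89871
  stratum 4: (1060/2100)²·(1 − 216/1060)·360.0²/216 = 121.72
V̂(ȳ_st) = 905.059
SE(ȳ_st) = √905.059 = 30.0842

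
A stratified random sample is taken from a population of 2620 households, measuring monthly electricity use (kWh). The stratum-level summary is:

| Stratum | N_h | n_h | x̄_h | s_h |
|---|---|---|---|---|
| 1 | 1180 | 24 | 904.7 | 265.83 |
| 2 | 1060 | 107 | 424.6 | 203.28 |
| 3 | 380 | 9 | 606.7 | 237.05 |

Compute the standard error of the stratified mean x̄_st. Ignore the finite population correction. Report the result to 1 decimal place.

SE(x̄_st) ≈ 28.1

V̂(x̄_st) = Σ W_h² s_h²/n_h, with W_h = N_h/N and N = 2620:
  stratum 1: (1180/2620)²·265.83²/24 = 597.253
  stratum 2: (1060/2620)²·203.28²/107 = 63.2142
  stratum 3: (380/2620)²·237.05²/9 = 131.342
V̂(x̄_st) = 791.808
SE(x̄_st) = √791.808 = 28.1391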